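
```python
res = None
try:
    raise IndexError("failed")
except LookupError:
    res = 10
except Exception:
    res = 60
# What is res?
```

Step-by-step execution trace:
1. `raise IndexError(...)` raises IndexError.
2. `except LookupError` matches (IndexError is a subclass of LookupError) → res = 10.
3. `except Exception` is not reached.
Result: 10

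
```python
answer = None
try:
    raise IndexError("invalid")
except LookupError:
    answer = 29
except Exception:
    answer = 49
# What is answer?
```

Step-by-step execution trace:
1. `raise IndexError(...)` raises IndexError.
2. `except LookupError` matches (IndexError is a subclass of LookupError) → answer = 29.
3. `except Exception` is not reached.
Result: 29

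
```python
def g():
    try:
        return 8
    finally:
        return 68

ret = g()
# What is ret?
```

Step-by-step execution trace:
1. `g()` enters try: `return 8` sets pending return value 8.
2. Before returning, `finally: return 68` runs and overrides the pending return.
3. g() returns 68 → ret = 68.
Result: 68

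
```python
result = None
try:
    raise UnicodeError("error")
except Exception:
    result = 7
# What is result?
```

Step-by-step execution trace:
1. `raise UnicodeError(...)` raises UnicodeError.
2. `except Exception` matches (UnicodeError is a subclass of Exception) → result = 7.
Result: 7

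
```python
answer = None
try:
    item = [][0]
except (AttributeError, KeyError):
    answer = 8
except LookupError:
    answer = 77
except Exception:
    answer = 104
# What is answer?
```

Step-by-step execution trace:
1. `item = [][0]` raises IndexError.
2. `except (AttributeError, KeyError)` does not match IndexError; skipped.
3. `except LookupError` matches (IndexError is a subclass of LookupError) → answer = 77.
4. `except Exception` is not reached.
Result: 77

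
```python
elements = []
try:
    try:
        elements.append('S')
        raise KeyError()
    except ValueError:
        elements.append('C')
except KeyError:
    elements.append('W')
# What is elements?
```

Step-by-step execution trace:
1. Inner try: `elements.append('S')` → elements = ['S'].
2. `raise KeyError()` raises KeyError.
3. Inner `except ValueError` does not match KeyError; exception propagates to outer try.
4. Outer `except KeyError` matches → `elements.append('W')` → elements = ['S', 'W'].
Result: ['S', 'W']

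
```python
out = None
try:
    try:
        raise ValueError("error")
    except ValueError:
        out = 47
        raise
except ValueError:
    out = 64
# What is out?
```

Step-by-step execution trace:
1. Inner try: `raise ValueError("error")` raises ValueError.
2. Inner `except ValueError` matches → out = 47.
3. bare `raise` re-raises the same ValueError.
4. Outer `except ValueError` matches → out = 64.
Result: 64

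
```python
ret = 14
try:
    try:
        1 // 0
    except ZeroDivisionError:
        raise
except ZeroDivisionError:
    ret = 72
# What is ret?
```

Step-by-step execution trace:
1. Inner try: `1 // 0` raises ZeroDivisionError.
2. Inner `except ZeroDivisionError` matches; bare `raise` re-raises the same ZeroDivisionError.
3. Outer `except ZeroDivisionError` matches → ret = 72.
Result: 72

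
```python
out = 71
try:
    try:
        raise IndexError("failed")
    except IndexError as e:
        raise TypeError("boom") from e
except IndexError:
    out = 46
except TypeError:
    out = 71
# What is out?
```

Step-by-step execution trace:
1. Inner try raises IndexError; inner `except IndexError as e` catches it.
2. `raise TypeError(...) from e` raises TypeError (IndexError is attached as __cause__, but only TypeError is active).
3. Outer `except IndexError` does not match TypeError; skipped.
4. Outer `except TypeError` matches → out = 71.
Result: 71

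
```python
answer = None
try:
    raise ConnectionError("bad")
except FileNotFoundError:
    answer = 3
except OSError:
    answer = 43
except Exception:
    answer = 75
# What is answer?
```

Step-by-step execution trace:
1. `raise ConnectionError(...)` raises ConnectionError.
2. `except FileNotFoundError` does not match (ConnectionError is not a subclass of FileNotFoundError); skipped.
3. `except OSError` matches (ConnectionError is a subclass of OSError) → answer = 43.
4. `except Exception` is not reached.
Result: 43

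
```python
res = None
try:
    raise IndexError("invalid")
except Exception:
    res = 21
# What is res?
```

Step-by-step execution trace:
1. `raise IndexError(...)` raises IndexError.
2. `except Exception` matches (IndexError is a subclass of Exception) → res = 21.
Result: 21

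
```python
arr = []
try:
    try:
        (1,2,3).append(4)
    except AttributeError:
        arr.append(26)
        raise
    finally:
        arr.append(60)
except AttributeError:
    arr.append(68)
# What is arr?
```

Step-by-step execution trace:
1. Inner try: `(1,2,3).append(4)` raises AttributeError.
2. Inner `except AttributeError` matches → `arr.append(26)` → arr = [26].
3. bare `raise` re-raises AttributeError.
4. Inner `finally` runs during unwinding: `arr.append(60)` → arr = [26, 60].
5. Outer `except AttributeError` matches → `arr.append(68)` → arr = [26, 60, 68].
Result: [26, 60, 68]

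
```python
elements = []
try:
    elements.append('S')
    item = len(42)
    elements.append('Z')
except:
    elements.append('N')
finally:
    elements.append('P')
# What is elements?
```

Step-by-step execution trace:
1. try: `elements.append('S')` → elements = ['S'].
2. `item = len(42)` raises TypeError; `elements.append('Z')` is not reached.
3. bare `except` matches → `elements.append('N')` → elements = ['S', 'N'].
4. finally always runs: `elements.append('P')` → elements = ['S', 'N', 'P'].
Result: ['S', 'N', 'P']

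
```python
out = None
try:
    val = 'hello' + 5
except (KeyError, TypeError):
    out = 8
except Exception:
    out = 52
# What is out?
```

Step-by-step execution trace:
1. `val = 'hello' + 5` raises TypeError.
2. `except (KeyError, TypeError)` matches (TypeError is in the tuple) → out = 8.
3. `except Exception` is not reached.
Result: 8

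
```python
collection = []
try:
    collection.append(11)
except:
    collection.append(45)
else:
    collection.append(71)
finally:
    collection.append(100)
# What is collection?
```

Step-by-step execution trace:
1. try: `collection.append(11)` → collection = [11]. No exception raised.
2. `except` is skipped.
3. `else` runs: `collection.append(71)` → collection = [11, 71].
4. `finally` always runs: `collection.append(100)` → collection = [11, 71, 100].
Result: [11, 71, 100]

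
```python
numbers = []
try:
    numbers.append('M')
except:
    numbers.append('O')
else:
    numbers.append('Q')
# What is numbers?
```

Step-by-step execution trace:
1. try: `numbers.append('M')` → numbers = ['M']. No exception raised.
2. `except` is skipped.
3. `else` runs (try completed without exception): `numbers.append('Q')` → numbers = ['M', 'Q'].
Result: ['M', 'Q']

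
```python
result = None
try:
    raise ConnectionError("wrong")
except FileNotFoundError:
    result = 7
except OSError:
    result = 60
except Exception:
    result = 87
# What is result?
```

Step-by-step execution trace:
1. `raise ConnectionError(...)` raises ConnectionError.
2. `except FileNotFoundError` does not match (ConnectionError is not a subclass of FileNotFoundError); skipped.
3. `except OSError` matches (ConnectionError is a subclass of OSError) → result = 60.
4. `except Exception` is not reached.
Result: 60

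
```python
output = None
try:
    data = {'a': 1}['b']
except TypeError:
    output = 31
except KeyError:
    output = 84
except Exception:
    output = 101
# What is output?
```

Step-by-step execution trace:
1. `data = {'a': 1}['b']` raises KeyError.
2. `except TypeError` does not match KeyError; skipped.
3. `except KeyError` matches → output = 84.
4. Remaining except clauses are skipped.
Result: 84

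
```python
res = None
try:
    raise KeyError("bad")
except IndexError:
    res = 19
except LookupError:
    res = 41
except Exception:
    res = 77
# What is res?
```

Step-by-step execution trace:
1. `raise KeyError(...)` raises KeyError.
2. `except IndexError` does not match (KeyError is not a subclass of IndexError); skipped.
3. `except LookupError` matches (KeyError is a subclass of LookupError) → res = 41.
4. `except Exception` is not reached.
Result: 41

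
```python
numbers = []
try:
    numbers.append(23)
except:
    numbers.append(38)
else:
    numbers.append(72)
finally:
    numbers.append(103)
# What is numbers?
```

Step-by-step execution trace:
1. try: `numbers.append(23)` → numbers = [23]. No exception raised.
2. `except` is skipped.
3. `else` runs: `numbers.append(72)` → numbers = [23, 72].
4. `finally` always runs: `numbers.append(103)` → numbers = [23, 72, 103].
Result: [23, 72, 103]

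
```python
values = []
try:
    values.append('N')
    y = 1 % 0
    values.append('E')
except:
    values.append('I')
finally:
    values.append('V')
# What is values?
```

Step-by-step execution trace:
1. try: `values.append('N')` → values = ['N'].
2. `y = 1 % 0` raises ZeroDivisionError; `values.append('E')` is not reached.
3. bare `except` matches → `values.append('I')` → values = ['N', 'I'].
4. finally always runs: `values.append('V')` → values = ['N', 'I', 'V'].
Result: ['N', 'I', 'V']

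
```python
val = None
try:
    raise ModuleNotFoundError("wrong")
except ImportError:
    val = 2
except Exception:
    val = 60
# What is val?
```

Step-by-step execution trace:
1. `raise ModuleNotFoundError(...)` raises ModuleNotFoundError.
2. `except ImportError` matches (ModuleNotFoundError is a subclass of ImportError) → val = 2.
3. `except Exception` is not reached.
Result: 2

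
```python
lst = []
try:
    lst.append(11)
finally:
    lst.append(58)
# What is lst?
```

Step-by-step execution trace:
1. try: `lst.append(11)` → lst = [11].
2. The try body completes without raising.
3. finally always runs: `lst.append(58)` → lst = [11, 58].
Result: [11, 58]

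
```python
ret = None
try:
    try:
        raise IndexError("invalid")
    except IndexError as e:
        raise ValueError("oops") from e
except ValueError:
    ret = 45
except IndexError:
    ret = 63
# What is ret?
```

Step-by-step execution trace:
1. Inner try raises IndexError; inner `except IndexError as e` catches it.
2. `raise ValueError(...) from e` raises ValueError (IndexError is attached as __cause__, but only ValueError is active).
3. Outer `except ValueError` matches → ret = 45.
4. `except IndexError` is not reached.
Result: 45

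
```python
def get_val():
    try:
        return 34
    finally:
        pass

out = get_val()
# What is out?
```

Step-by-step execution trace:
1. `get_val()` enters try: `return 34` sets pending return value 34.
2. Before returning, `finally: pass` runs (no effect).
3. get_val() returns 34 → out = 34.
Result: 34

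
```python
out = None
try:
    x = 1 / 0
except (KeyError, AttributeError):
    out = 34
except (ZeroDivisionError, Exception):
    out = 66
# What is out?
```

Step-by-step execution trace:
1. `x = 1 / 0` raises ZeroDivisionError.
2. `except (KeyError, AttributeError)` does not match ZeroDivisionError; skipped.
3. `except (ZeroDivisionError, Exception)` matches (ZeroDivisionError is in the tuple) → out = 66.
Result: 66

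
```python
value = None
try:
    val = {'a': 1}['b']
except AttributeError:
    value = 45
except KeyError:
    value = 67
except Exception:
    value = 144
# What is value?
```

Step-by-step execution trace:
1. `val = {'a': 1}['b']` raises KeyError.
2. `except AttributeError` does not match KeyError; skipped.
3. `except KeyError` matches → value = 67.
4. Remaining except clauses are skipped.
Result: 67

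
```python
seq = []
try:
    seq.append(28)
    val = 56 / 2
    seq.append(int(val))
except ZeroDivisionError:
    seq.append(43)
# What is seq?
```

Step-by-step execution trace:
1. try: `seq.append(28)` → seq = [28].
2. `val = 56 / 2` → val = 28.0. No exception raised.
3. `seq.append(int(val))` → seq = [28, 28].
4. `except ZeroDivisionError` is skipped (no exception was raised).
Result: [28, 28]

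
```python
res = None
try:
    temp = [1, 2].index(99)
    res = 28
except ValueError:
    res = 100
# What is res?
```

Step-by-step execution trace:
1. `temp = [1, 2].index(99)` raises ValueError.
2. `res = 28` is not reached.
3. `except ValueError` matches → res = 100.
Result: 100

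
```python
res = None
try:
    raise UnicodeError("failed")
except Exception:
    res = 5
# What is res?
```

Step-by-step execution trace:
1. `raise UnicodeError(...)` raises UnicodeError.
2. `except Exception` matches (UnicodeError is a subclass of Exception) → res = 5.
Result: 5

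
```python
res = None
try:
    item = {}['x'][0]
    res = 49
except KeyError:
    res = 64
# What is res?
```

Step-by-step execution trace:
1. `item = {}['x'][0]` raises KeyError.
2. `res = 49` is not reached.
3. `except KeyError` matches → res = 64.
Result: 64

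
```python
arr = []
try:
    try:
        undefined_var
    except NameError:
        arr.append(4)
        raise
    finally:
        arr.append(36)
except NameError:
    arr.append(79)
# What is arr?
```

Step-by-step execution trace:
1. Inner try: `undefined_var` raises NameError.
2. Inner `except NameError` matches → `arr.append(4)` → arr = [4].
3. bare `raise` re-raises NameError.
4. Inner `finally` runs during unwinding: `arr.append(36)` → arr = [4, 36].
5. Outer `except NameError` matches → `arr.append(79)` → arr = [4, 36, 79].
Result: [4, 36, 79]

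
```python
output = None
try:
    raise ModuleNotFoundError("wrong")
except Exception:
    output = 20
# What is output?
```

Step-by-step execution trace:
1. `raise ModuleNotFoundError(...)` raises ModuleNotFoundError.
2. `except Exception` matches (ModuleNotFoundError is a subclass of Exception) → output = 20.
Result: 20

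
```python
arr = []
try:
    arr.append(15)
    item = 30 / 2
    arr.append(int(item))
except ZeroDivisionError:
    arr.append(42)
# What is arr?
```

Step-by-step execution trace:
1. try: `arr.append(15)` → arr = [15].
2. `item = 30 / 2` → item = 15.0. No exception raised.
3. `arr.append(int(item))` → arr = [15, 15].
4. `except ZeroDivisionError` is skipped (no exception was raised).
Result: [15, 15]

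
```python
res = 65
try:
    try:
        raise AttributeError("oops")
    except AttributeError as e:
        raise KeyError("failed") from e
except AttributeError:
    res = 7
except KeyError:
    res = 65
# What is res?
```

Step-by-step execution trace:
1. Inner try raises AttributeError; inner `except AttributeError as e` catches it.
2. `raise KeyError(...) from e` raises KeyError (AttributeError is attached as __cause__, but only KeyError is active).
3. Outer `except AttributeError` does not match KeyError; skipped.
4. Outer `except KeyError` matches → res = 65.
Result: 65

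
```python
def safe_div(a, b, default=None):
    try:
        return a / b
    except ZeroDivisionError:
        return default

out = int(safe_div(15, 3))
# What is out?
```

Step-by-step execution trace:
1. `safe_div(15, 3)` enters try: `return 15 / 3` → returns 5.0. No exception raised.
2. `except ZeroDivisionError` is skipped.
3. `int(5.0)` → 5 → out = 5.
Result: 5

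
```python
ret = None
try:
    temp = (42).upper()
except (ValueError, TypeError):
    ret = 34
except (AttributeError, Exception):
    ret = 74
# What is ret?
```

Step-by-step execution trace:
1. `temp = (42).upper()` raises AttributeError.
2. `except (ValueError, TypeError)` does not match AttributeError; skipped.
3. `except (AttributeError, Exception)` matches (AttributeError is in the tuple) → ret = 74.
Result: 74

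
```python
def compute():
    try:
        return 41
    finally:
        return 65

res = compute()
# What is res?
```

Step-by-step execution trace:
1. `compute()` enters try: `return 41` sets pending return value 41.
2. Before returning, `finally: return 65` runs and overrides the pending return.
3. compute() returns 65 → res = 65.
Result: 65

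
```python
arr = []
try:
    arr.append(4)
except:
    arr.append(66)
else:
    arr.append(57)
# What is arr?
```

Step-by-step execution trace:
1. try: `arr.append(4)` → arr = [4]. No exception raised.
2. `except` is skipped.
3. `else` runs (try completed without exception): `arr.append(57)` → arr = [4, 57].
Result: [4, 57]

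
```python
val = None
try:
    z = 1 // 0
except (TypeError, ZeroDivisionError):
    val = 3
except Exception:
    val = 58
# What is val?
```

Step-by-step execution trace:
1. `z = 1 // 0` raises ZeroDivisionError.
2. `except (TypeError, ZeroDivisionError)` matches (ZeroDivisionError is in the tuple) → val = 3.
3. `except Exception` is not reached.
Result: 3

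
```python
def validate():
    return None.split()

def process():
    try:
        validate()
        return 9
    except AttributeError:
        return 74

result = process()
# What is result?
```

Step-by-step execution trace:
1. `process()` calls `validate()`.
2. `validate()` evaluates `None.split()`, which raises AttributeError; it propagates to the caller.
3. `return 9` is not reached.
4. `except AttributeError` in process matches → returns 74.
5. result = 74.
Result: 74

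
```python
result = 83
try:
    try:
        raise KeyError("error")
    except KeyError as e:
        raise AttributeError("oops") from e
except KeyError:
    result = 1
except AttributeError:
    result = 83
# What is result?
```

Step-by-step execution trace:
1. Inner try raises KeyError; inner `except KeyError as e` catches it.
2. `raise AttributeError(...) from e` raises AttributeError (KeyError is attached as __cause__, but only AttributeError is active).
3. Outer `except KeyError` does not match AttributeError; skipped.
4. Outer `except AttributeError` matches → result = 83.
Result: 83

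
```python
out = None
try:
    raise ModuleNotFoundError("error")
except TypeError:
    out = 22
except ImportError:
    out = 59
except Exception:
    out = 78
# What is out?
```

Step-by-step execution trace:
1. `raise ModuleNotFoundError(...)` raises ModuleNotFoundError.
2. `except TypeError` does not match (ModuleNotFoundError is not a subclass of TypeError); skipped.
3. `except ImportError` matches (ModuleNotFoundError is a subclass of ImportError) → out = 59.
4. `except Exception` is not reached.
Result: 59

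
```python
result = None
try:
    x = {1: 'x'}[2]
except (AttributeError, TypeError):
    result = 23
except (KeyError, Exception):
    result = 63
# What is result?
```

Step-by-step execution trace:
1. `x = {1: 'x'}[2]` raises KeyError.
2. `except (AttributeError, TypeError)` does not match KeyError; skipped.
3. `except (KeyError, Exception)` matches (KeyError is in the tuple) → result = 63.
Result: 63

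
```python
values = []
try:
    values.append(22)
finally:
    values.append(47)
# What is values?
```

Step-by-step execution trace:
1. try: `values.append(22)` → values = [22].
2. The try body completes without raising.
3. finally always runs: `values.append(47)` → values = [22, 47].
Result: [22, 47]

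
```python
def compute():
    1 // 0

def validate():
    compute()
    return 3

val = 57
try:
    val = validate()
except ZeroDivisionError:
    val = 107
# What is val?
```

Step-by-step execution trace:
1. val starts at 57.
2. try: `validate()` calls `compute()`.
3. `compute()` evaluates `1 // 0`, which raises ZeroDivisionError; it propagates through validate (uncaught).
4. `return 3` in validate is not reached; the assignment to val does not complete.
5. `except ZeroDivisionError` matches → val = 107.
Result: 107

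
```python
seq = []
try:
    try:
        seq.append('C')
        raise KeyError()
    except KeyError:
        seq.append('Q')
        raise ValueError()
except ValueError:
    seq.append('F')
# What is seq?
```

Step-by-step execution trace:
1. Inner try: `seq.append('C')` → seq = ['C'].
2. `raise KeyError()` raises KeyError.
3. Inner `except KeyError` matches → `seq.append('Q')` → seq = ['C', 'Q'].
4. `raise ValueError()` raises ValueError; propagates to outer try.
5. Outer `except ValueError` matches → `seq.append('F')` → seq = ['C', 'Q', 'F'].
Result: ['C', 'Q', 'F']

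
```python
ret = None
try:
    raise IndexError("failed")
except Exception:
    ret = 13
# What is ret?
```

Step-by-step execution trace:
1. `raise IndexError(...)` raises IndexError.
2. `except Exception` matches (IndexError is a subclass of Exception) → ret = 13.
Result: 13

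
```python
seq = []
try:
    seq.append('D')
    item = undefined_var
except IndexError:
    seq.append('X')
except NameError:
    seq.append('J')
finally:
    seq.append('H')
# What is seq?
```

Step-by-step execution trace:
1. try: `seq.append('D')` → seq = ['D'].
2. `item = undefined_var` raises NameError.
3. `except IndexError` does not match NameError; skipped.
4. `except NameError` matches → `seq.append('J')` → seq = ['D', 'J'].
5. finally always runs: `seq.append('H')` → seq = ['D', 'J', 'H'].
Result: ['D', 'J', 'H']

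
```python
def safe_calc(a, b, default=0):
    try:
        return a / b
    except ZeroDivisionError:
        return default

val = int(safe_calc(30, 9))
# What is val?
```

Step-by-step execution trace:
1. `safe_calc(30, 9)` enters try: `return 30 / 9` → returns 3.3333333333333335. No exception raised.
2. `except ZeroDivisionError` is skipped.
3. `int(3.3333333333333335)` → 3 → val = 3.
Result: 3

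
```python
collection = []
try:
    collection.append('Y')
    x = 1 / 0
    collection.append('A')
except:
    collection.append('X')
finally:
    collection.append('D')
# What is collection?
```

Step-by-step execution trace:
1. try: `collection.append('Y')` → collection = ['Y'].
2. `x = 1 / 0` raises ZeroDivisionError; `collection.append('A')` is not reached.
3. bare `except` matches → `collection.append('X')` → collection = ['Y', 'X'].
4. finally always runs: `collection.append('D')` → collection = ['Y', 'X', 'D'].
Result: ['Y', 'X', 'D']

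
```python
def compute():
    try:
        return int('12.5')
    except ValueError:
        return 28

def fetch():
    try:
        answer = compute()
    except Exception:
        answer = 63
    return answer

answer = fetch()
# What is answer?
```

Step-by-step execution trace:
1. `fetch()` calls `compute()`.
2. In compute: `int('12.5')` raises ValueError; `except ValueError` catches it → returns 28.
3. In fetch: `answer = compute()` → answer = 28. No exception reaches fetch.
4. `except Exception` is skipped; fetch returns 28.
5. answer = 28.
Result: 28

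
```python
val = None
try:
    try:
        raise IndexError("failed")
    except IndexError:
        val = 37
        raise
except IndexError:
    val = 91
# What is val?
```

Step-by-step execution trace:
1. Inner try: `raise IndexError("failed")` raises IndexError.
2. Inner `except IndexError` matches → val = 37.
3. bare `raise` re-raises the same IndexError.
4. Outer `except IndexError` matches → val = 91.
Result: 91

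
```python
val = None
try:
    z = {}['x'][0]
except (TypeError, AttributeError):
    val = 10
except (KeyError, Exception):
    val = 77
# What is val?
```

Step-by-step execution trace:
1. `z = {}['x'][0]` raises KeyError.
2. `except (TypeError, AttributeError)` does not match KeyError; skipped.
3. `except (KeyError, Exception)` matches (KeyError is in the tuple) → val = 77.
Result: 77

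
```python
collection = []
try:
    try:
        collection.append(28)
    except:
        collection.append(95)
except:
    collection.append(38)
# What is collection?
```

Step-by-step execution trace:
1. Inner try: `collection.append(28)` → collection = [28]. No exception raised.
2. Inner `except` is skipped.
3. Inner try completes normally; outer `except` is skipped.
Result: [28]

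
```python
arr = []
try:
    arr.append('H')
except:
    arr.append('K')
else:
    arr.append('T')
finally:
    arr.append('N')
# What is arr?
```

Step-by-step execution trace:
1. try: `arr.append('H')` → arr = ['H']. No exception raised.
2. `except` is skipped.
3. `else` runs: `arr.append('T')` → arr = ['H', 'T'].
4. `finally` always runs: `arr.append('N')` → arr = ['H', 'T', 'N'].
Result: ['H', 'T', 'N']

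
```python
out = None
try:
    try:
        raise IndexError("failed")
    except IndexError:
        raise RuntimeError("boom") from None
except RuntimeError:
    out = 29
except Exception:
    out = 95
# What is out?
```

Step-by-step execution trace:
1. Inner try raises IndexError; inner `except IndexError` catches it.
2. `raise RuntimeError(...) from None` raises RuntimeError (from None suppresses __context__, but the active exception is still RuntimeError).
3. Outer `except RuntimeError` matches → out = 29.
4. `except Exception` is not reached.
Result: 29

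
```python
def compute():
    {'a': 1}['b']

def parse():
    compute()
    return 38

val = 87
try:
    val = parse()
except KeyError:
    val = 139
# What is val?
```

Step-by-step execution trace:
1. val starts at 87.
2. try: `parse()` calls `compute()`.
3. `compute()` evaluates `{'a': 1}['b']`, which raises KeyError; it propagates through parse (uncaught).
4. `return 38` in parse is not reached; the assignment to val does not complete.
5. `except KeyError` matches → val = 139.
Result: 139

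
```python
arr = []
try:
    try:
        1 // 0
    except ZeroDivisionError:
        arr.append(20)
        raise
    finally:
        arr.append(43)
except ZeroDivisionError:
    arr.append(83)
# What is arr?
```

Step-by-step execution trace:
1. Inner try: `1 // 0` raises ZeroDivisionError.
2. Inner `except ZeroDivisionError` matches → `arr.append(20)` → arr = [20].
3. bare `raise` re-raises ZeroDivisionError.
4. Inner `finally` runs during unwinding: `arr.append(43)` → arr = [20, 43].
5. Outer `except ZeroDivisionError` matches → `arr.append(83)` → arr = [20, 43, 83].
Result: [20, 43, 83]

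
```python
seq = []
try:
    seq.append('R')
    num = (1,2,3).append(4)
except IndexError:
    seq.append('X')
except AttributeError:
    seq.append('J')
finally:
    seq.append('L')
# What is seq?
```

Step-by-step execution trace:
1. try: `seq.append('R')` → seq = ['R'].
2. `num = (1,2,3).append(4)` raises AttributeError.
3. `except IndexError` does not match AttributeError; skipped.
4. `except AttributeError` matches → `seq.append('J')` → seq = ['R', 'J'].
5. finally always runs: `seq.append('L')` → seq = ['R', 'J', 'L'].
Result: ['R', 'J', 'L']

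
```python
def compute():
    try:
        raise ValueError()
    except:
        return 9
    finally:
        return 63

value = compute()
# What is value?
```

Step-by-step execution trace:
1. `compute()` enters try: `raise ValueError()` raises ValueError.
2. bare `except` matches → `return 9` sets pending return value 9.
3. Before returning, `finally: return 63` runs and overrides the pending return.
4. compute() returns 63 → value = 63.
Result: 63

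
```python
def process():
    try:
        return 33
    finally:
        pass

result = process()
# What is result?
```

Step-by-step execution trace:
1. `process()` enters try: `return 33` sets pending return value 33.
2. Before returning, `finally: pass` runs (no effect).
3. process() returns 33 → result = 33.
Result: 33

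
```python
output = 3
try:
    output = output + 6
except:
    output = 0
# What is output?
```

Step-by-step execution trace:
1. output starts at 3.
2. try: `output = output + 6` → output = 9. No exception raised.
3. `except` is skipped.
Result: 9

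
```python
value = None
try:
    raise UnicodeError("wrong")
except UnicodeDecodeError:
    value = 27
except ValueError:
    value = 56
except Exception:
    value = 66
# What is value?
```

Step-by-step execution trace:
1. `raise UnicodeError(...)` raises UnicodeError.
2. `except UnicodeDecodeError` does not match (UnicodeError is not a subclass of UnicodeDecodeError); skipped.
3. `except ValueError` matches (UnicodeError is a subclass of ValueError) → value = 56.
4. `except Exception` is not reached.
Result: 56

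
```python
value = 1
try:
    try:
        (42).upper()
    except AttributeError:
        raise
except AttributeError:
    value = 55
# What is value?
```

Step-by-step execution trace:
1. Inner try: `(42).upper()` raises AttributeError.
2. Inner `except AttributeError` matches; bare `raise` re-raises the same AttributeError.
3. Outer `except AttributeError` matches → value = 55.
Result: 55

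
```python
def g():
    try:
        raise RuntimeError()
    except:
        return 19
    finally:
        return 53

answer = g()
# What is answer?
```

Step-by-step execution trace:
1. `g()` enters try: `raise RuntimeError()` raises RuntimeError.
2. bare `except` matches → `return 19` sets pending return value 19.
3. Before returning, `finally: return 53` runs and overrides the pending return.
4. g() returns 53 → answer = 53.
Result: 53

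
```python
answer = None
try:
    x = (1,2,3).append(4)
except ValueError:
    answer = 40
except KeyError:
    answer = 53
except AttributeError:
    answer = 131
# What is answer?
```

Step-by-step execution trace:
1. `x = (1,2,3).append(4)` raises AttributeError.
2. `except ValueError` does not match AttributeError; skipped.
3. `except KeyError` does not match AttributeError; skipped.
4. `except AttributeError` matches → answer = 131.
Result: 131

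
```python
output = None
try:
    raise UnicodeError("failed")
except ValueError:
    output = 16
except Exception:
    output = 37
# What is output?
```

Step-by-step execution trace:
1. `raise UnicodeError(...)` raises UnicodeError.
2. `except ValueError` matches (UnicodeError is a subclass of ValueError) → output = 16.
3. `except Exception` is not reached.
Result: 16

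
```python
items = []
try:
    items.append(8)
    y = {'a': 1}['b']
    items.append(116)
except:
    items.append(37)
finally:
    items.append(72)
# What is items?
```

Step-by-step execution trace:
1. try: `items.append(8)` → items = [8].
2. `y = {'a': 1}['b']` raises KeyError; `items.append(116)` is not reached.
3. bare `except` matches → `items.append(37)` → items = [8, 37].
4. finally always runs: `items.append(72)` → items = [8, 37, 72].
Result: [8, 37, 72]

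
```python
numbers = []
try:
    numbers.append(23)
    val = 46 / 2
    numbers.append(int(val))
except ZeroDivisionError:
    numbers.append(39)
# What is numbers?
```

Step-by-step execution trace:
1. try: `numbers.append(23)` → numbers = [23].
2. `val = 46 / 2` → val = 23.0. No exception raised.
3. `numbers.append(int(val))` → numbers = [23, 23].
4. `except ZeroDivisionError` is skipped (no exception was raised).
Result: [23, 23]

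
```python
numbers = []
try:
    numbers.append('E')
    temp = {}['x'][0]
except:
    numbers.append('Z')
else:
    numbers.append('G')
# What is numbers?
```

Step-by-step execution trace:
1. try: `numbers.append('E')` → numbers = ['E'].
2. `temp = {}['x'][0]` raises KeyError.
3. bare `except` matches → `numbers.append('Z')` → numbers = ['E', 'Z'].
4. `else` is skipped (an exception was raised).
Result: ['E', 'Z']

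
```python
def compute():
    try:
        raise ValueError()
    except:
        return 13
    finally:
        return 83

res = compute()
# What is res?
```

Step-by-step execution trace:
1. `compute()` enters try: `raise ValueError()` raises ValueError.
2. bare `except` matches → `return 13` sets pending return value 13.
3. Before returning, `finally: return 83` runs and overrides the pending return.
4. compute() returns 83 → res = 83.
Result: 83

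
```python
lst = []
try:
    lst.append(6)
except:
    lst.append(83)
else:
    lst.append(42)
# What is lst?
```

Step-by-step execution trace:
1. try: `lst.append(6)` → lst = [6]. No exception raised.
2. `except` is skipped.
3. `else` runs (try completed without exception): `lst.append(42)` → lst = [6, 42].
Result: [6, 42]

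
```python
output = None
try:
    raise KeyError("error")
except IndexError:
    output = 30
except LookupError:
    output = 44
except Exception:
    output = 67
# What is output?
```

Step-by-step execution trace:
1. `raise KeyError(...)` raises KeyError.
2. `except IndexError` does not match (KeyError is not a subclass of IndexError); skipped.
3. `except LookupError` matches (KeyError is a subclass of LookupError) → output = 44.
4. `except Exception` is not reached.
Result: 44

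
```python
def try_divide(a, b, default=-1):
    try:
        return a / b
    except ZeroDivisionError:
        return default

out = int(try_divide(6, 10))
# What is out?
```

Step-by-step execution trace:
1. `try_divide(6, 10)` enters try: `return 6 / 10` → returns 0.6. No exception raised.
2. `except ZeroDivisionError` is skipped.
3. `int(0.6)` → 0 → out = 0.
Result: 0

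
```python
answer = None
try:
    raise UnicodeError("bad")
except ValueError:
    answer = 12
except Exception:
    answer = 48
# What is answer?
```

Step-by-step execution trace:
1. `raise UnicodeError(...)` raises UnicodeError.
2. `except ValueError` matches (UnicodeError is a subclass of ValueError) → answer = 12.
3. `except Exception` is not reached.
Result: 12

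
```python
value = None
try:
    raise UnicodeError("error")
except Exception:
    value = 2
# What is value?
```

Step-by-step execution trace:
1. `raise UnicodeError(...)` raises UnicodeError.
2. `except Exception` matches (UnicodeError is a subclass of Exception) → value = 2.
Result: 2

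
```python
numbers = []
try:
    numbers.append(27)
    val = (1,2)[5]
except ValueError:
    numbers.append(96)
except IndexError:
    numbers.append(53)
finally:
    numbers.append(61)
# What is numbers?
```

Step-by-step execution trace:
1. try: `numbers.append(27)` → numbers = [27].
2. `val = (1,2)[5]` raises IndexError.
3. `except ValueError` does not match IndexError; skipped.
4. `except IndexError` matches → `numbers.append(53)` → numbers = [27, 53].
5. finally always runs: `numbers.append(61)` → numbers = [27, 53, 61].
Result: [27, 53, 61]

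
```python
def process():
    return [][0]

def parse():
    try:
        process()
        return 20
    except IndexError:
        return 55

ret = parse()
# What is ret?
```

Step-by-step execution trace:
1. `parse()` calls `process()`.
2. `process()` evaluates `[][0]`, which raises IndexError; it propagates to the caller.
3. `return 20` is not reached.
4. `except IndexError` in parse matches → returns 55.
5. ret = 55.
Result: 55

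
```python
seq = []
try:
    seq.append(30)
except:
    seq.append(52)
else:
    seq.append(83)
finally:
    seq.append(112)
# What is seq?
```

Step-by-step execution trace:
1. try: `seq.append(30)` → seq = [30]. No exception raised.
2. `except` is skipped.
3. `else` runs: `seq.append(83)` → seq = [30, 83].
4. `finally` always runs: `seq.append(112)` → seq = [30, 83, 112].
Result: [30, 83, 112]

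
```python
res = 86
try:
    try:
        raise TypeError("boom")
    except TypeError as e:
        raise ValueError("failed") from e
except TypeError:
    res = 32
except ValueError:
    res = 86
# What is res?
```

Step-by-step execution trace:
1. Inner try raises TypeError; inner `except TypeError as e` catches it.
2. `raise ValueError(...) from e` raises ValueError (TypeError is attached as __cause__, but only ValueError is active).
3. Outer `except TypeError` does not match ValueError; skipped.
4. Outer `except ValueError` matches → res = 86.
Result: 86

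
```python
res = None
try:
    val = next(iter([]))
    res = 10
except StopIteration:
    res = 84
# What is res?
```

Step-by-step execution trace:
1. `val = next(iter([]))` raises StopIteration.
2. `res = 10` is not reached.
3. `except StopIteration` matches → res = 84.
Result: 84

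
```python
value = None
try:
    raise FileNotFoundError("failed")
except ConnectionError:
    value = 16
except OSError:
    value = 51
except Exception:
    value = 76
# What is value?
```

Step-by-step execution trace:
1. `raise FileNotFoundError(...)` raises FileNotFoundError.
2. `except ConnectionError` does not match (FileNotFoundError is not a subclass of ConnectionError); skipped.
3. `except OSError` matches (FileNotFoundError is a subclass of OSError) → value = 51.
4. `except Exception` is not reached.
Result: 51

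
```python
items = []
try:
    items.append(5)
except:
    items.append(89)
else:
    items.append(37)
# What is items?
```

Step-by-step execution trace:
1. try: `items.append(5)` → items = [5]. No exception raised.
2. `except` is skipped.
3. `else` runs (try completed without exception): `items.append(37)` → items = [5, 37].
Result: [5, 37]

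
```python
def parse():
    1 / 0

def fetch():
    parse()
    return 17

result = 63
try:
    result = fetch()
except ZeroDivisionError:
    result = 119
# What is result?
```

Step-by-step execution trace:
1. result starts at 63.
2. try: `fetch()` calls `parse()`.
3. `parse()` evaluates `1 / 0`, which raises ZeroDivisionError; it propagates through fetch (uncaught).
4. `return 17` in fetch is not reached; the assignment to result does not complete.
5. `except ZeroDivisionError` matches → result = 119.
Result: 119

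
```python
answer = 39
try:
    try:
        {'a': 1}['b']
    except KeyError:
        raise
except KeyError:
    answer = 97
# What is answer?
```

Step-by-step execution trace:
1. Inner try: `{'a': 1}['b']` raises KeyError.
2. Inner `except KeyError` matches; bare `raise` re-raises the same KeyError.
3. Outer `except KeyError` matches → answer = 97.
Result: 97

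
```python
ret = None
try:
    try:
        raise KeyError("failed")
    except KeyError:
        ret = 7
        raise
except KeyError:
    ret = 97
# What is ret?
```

Step-by-step execution trace:
1. Inner try: `raise KeyError("failed")` raises KeyError.
2. Inner `except KeyError` matches → ret = 7.
3. bare `raise` re-raises the same KeyError.
4. Outer `except KeyError` matches → ret = 97.
Result: 97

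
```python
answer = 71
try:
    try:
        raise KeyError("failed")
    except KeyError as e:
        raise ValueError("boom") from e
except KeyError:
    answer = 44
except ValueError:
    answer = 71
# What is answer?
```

Step-by-step execution trace:
1. Inner try raises KeyError; inner `except KeyError as e` catches it.
2. `raise ValueError(...) from e` raises ValueError (KeyError is attached as __cause__, but only ValueError is active).
3. Outer `except KeyError` does not match ValueError; skipped.
4. Outer `except ValueError` matches → answer = 71.
Result: 71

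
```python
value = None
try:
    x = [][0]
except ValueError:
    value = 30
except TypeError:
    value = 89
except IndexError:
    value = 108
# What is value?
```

Step-by-step execution trace:
1. `x = [][0]` raises IndexError.
2. `except ValueError` does not match IndexError; skipped.
3. `except TypeError` does not match IndexError; skipped.
4. `except IndexError` matches → value = 108.
Result: 108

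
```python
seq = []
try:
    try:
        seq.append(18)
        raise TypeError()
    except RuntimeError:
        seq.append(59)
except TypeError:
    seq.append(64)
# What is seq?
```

Step-by-step execution trace:
1. Inner try: `seq.append(18)` → seq = [18].
2. `raise TypeError()` raises TypeError.
3. Inner `except RuntimeError` does not match TypeError; exception propagates to outer try.
4. Outer `except TypeError` matches → `seq.append(64)` → seq = [18, 64].
Result: [18, 64]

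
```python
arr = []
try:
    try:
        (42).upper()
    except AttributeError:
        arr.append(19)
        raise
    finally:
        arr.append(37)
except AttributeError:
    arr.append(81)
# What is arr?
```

Step-by-step execution trace:
1. Inner try: `(42).upper()` raises AttributeError.
2. Inner `except AttributeError` matches → `arr.append(19)` → arr = [19].
3. bare `raise` re-raises AttributeError.
4. Inner `finally` runs during unwinding: `arr.append(37)` → arr = [19, 37].
5. Outer `except AttributeError` matches → `arr.append(81)` → arr = [19, 37, 81].
Result: [19, 37, 81]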